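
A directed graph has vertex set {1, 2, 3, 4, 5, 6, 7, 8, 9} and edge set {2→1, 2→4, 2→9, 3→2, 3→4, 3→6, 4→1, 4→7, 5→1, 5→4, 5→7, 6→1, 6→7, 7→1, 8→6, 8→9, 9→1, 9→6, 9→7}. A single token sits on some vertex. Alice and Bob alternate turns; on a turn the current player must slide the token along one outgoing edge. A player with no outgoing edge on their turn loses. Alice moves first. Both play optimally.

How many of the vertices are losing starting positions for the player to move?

3

Positions with no move are L. A position that does have a move is losing for the player to move precisely when every available move leads to a winning position for the opponent. Fill in the labels:
Every edge goes from a vertex to one that appears earlier in the order 1, 7, 6, 4, 9, 2, 5, 3, 8, so processing vertices in that order labels each vertex after all of its successors.
1: no outgoing edge → L
7: can move to 1, which is L ⇒ W
6: can move to 1, which is L ⇒ W
4: can move to 1, which is L ⇒ W
9: can move to 1, which is L ⇒ W
2: can move to 1, which is L ⇒ W
5: can move to 1, which is L ⇒ W
3: moves to 2(W), 4(W), 6(W); every one is W ⇒ L
8: moves to 9(W), 6(W); every one is W ⇒ L
The L vertices are 1, 3, 8; that is 3 in all.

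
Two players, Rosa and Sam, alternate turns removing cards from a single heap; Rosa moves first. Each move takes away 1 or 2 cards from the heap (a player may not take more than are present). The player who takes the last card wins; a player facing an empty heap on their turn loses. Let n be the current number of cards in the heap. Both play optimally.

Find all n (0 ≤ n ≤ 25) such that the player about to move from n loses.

Positions with no move are L. A position that does have a move is losing for the player to move precisely when every available move leads to a winning position for the opponent. Fill in the labels:
n=0: no move → L
n=1: reaches L-position 0 → W
n=2: reaches L-position 0 → W
n=3: only reaches 2(W), 1(W), all W → L
n=4: reaches L-position 3 → W
n=5: reaches L-position 3 → W
n=6: only reaches 5(W), 4(W), all W → L
n=7: reaches L-position 6 → W
n=8: reaches L-position 6 → W
n=9: only reaches 8(W), 7(W), all W → L
n=10: reaches L-position 9 → W
n=11: reaches L-position 9 → W
n=12: only reaches 11(W), 10(W), all W → L
n=13: reaches L-position 12 → W
n=14: reaches L-position 12 → W
n=15: only reaches 14(W), 13(W), all W → L
n=16: reaches L-position 15 → W
n=17: reaches L-position 15 → W
n=18: only reaches 17(W), 16(W), all W → L
n=19: reaches L-position 18 → W
n=20: reaches L-position 18 → W
n=21: only reaches 20(W), 19(W), all W → L
n=22: reaches L-position 21 → W
n=23: reaches L-position 21 → W
n=24: only reaches 23(W), 22(W), all W → L
n=25: reaches L-position 24 → W
Reading off the rows marked L gives the requested list; there are 9 such values of n.

0, 3, 6, 9, 12, 15, 18, 21, 24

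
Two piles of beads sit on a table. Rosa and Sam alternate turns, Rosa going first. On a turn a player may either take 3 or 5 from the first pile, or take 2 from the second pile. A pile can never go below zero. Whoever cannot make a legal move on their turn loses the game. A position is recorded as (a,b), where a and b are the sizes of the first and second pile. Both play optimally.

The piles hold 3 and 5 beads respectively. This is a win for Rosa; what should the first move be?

Work bottom-up. With no move the player to move loses. Otherwise the position is W if at least one move leads to an L position for the opponent, and L if every move leads to a W.
No move ever increases a pile, so every position that can arise here has a ≤ 3 and b ≤ 5; it is enough to label the cells with 0 ≤ a ≤ 3 and 0 ≤ b ≤ 5.
Every move lowers a or b (never raises either), so fill the grid row by row in increasing a, and left to right within a row: each cell's successors are then already labelled.
      b=0  b=1  b=2  b=3  b=4  b=5
a=0:    L    L    W    W    L    L
a=1:    L    L    W    W    L    L
a=2:    L    L    W    W    L    L
a=3:    W    W    L    L    W    W
Cells with no legal move (terminal, hence L): (0,0), (0,1), (1,0), (1,1), (2,0), (2,1).
The remaining L cells, each justified by listing all of its moves:
(0,4): L (sole option (0,2)(W) is W)
(0,5): L (sole option (0,3)(W) is W)
(1,4): L (sole option (1,2)(W) is W)
(1,5): L (sole option (1,3)(W) is W)
(2,4): L (sole option (2,2)(W) is W)
(2,5): L (sole option (2,3)(W) is W)
(3,2): L (options (0,2)(W), (3,0)(W) are all W)
(3,3): L (options (0,3)(W), (3,1)(W) are all W)
Every other cell has at least one move into one of the L cells above, so it is W.
From (3,5), the L positions reachable in one move are: (0,5), (3,3). Any move reaching one of these is winning.

Move to (0,5).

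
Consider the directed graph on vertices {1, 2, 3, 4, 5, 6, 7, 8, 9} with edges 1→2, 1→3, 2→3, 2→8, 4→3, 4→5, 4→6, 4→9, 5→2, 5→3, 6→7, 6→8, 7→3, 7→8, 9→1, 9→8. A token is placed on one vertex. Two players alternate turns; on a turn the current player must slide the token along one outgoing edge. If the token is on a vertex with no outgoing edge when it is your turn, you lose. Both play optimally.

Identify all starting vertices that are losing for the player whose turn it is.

Work bottom-up. With no move the player to move loses. Otherwise the position is W if at least one move leads to an L position for the opponent, and L if every move leads to a W.
Every edge goes from a vertex to one that appears earlier in the order 3, 8, 2, 5, 1, 7, 6, 9, 4, so processing vertices in that order labels each vertex after all of its successors.
3: no outgoing edge → L
8: no outgoing edge → L
2: W (go to 8, an L position)
5: W (go to 3, an L position)
1: W (go to 3, an L position)
7: W (go to 8, an L position)
6: W (go to 8, an L position)
9: W (go to 8, an L position)
4: W (go to 3, an L position)
The losing starting vertices are exactly the entries labelled L in this table (2 of them).

3, 8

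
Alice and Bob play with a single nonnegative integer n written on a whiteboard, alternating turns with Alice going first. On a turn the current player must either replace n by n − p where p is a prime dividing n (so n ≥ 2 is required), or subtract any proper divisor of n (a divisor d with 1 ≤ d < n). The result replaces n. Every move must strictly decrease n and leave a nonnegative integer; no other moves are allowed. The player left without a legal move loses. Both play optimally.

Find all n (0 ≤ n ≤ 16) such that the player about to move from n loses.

0, 1, 4, 9, 14

Label each position W (a win for the player to move) or L (a loss). A position with no legal move is L; any other position is W exactly when some move reaches an L, and L when every move reaches a W.
n=0: no move → L
n=1: no move → L
n=2: reaches L-position 0 → W
n=3: reaches L-position 0 → W
n=4: only reaches 2(W), 3(W), all W → L
n=5: reaches L-position 0 → W
n=6: reaches L-position 4 → W
n=7: reaches L-position 0 → W
n=8: reaches L-position 4 → W
n=9: only reaches 6(W), 8(W), all W → L
n=10: reaches L-position 9 → W
n=11: reaches L-position 0 → W
n=12: reaches L-position 9 → W
n=13: reaches L-position 0 → W
n=14: only reaches 7(W), 12(W), 13(W), all W → L
n=15: reaches L-position 14 → W
n=16: reaches L-position 14 → W
The losing starting values of n are exactly the entries labelled L in this table (5 of them).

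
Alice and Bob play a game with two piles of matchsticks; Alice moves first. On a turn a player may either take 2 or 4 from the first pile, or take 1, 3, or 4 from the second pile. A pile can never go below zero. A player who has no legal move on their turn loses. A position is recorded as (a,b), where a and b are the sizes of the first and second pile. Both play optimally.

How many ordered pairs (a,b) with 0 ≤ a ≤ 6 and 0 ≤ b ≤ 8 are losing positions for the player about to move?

Positions with no move are L. A position that does have a move is losing for the player to move precisely when every available move leads to a winning position for the opponent. Fill in the labels:
Every move lowers a or b (never raises either), so fill the grid row by row in increasing a, and left to right within a row: each cell's successors are then already labelled.
      b=0  b=1  b=2  b=3  b=4  b=5  b=6  b=7  b=8
a=0:    L    W    L    W    W    W    W    L    W
a=1:    L    W    L    W    W    W    W    L    W
a=2:    W    L    W    L    W    W    W    W    L
a=3:    W    L    W    L    W    W    W    W    L
a=4:    W    W    W    W    L    W    L    W    W
a=5:    W    W    W    W    L    W    L    W    W
a=6:    L    W    L    W    W    W    W    L    W
Cells with no legal move (terminal, hence L): (0,0), (1,0).
The remaining L cells, each justified by listing all of its moves:
(0,2): the only move is to (0,1)(W), a W ⇒ L
(0,7): moves to (0,6)(W), (0,4)(W), (0,3)(W); every one is W ⇒ L
(1,2): the only move is to (1,1)(W), a W ⇒ L
(1,7): moves to (1,6)(W), (1,4)(W), (1,3)(W); every one is W ⇒ L
(2,1): moves to (0,1)(W), (2,0)(W); every one is W ⇒ L
(2,3): moves to (0,3)(W), (2,2)(W), (2,0)(W); every one is W ⇒ L
(2,8): moves to (0,8)(W), (2,7)(W), (2,5)(W), (2,4)(W); every one is W ⇒ L
(3,1): moves to (1,1)(W), (3,0)(W); every one is W ⇒ L
(3,3): moves to (1,3)(W), (3,2)(W), (3,0)(W); every one is W ⇒ L
(3,8): moves to (1,8)(W), (3,7)(W), (3,5)(W), (3,4)(W); every one is W ⇒ L
(4,4): moves to (2,4)(W), (0,4)(W), (4,3)(W), (4,1)(W), (4,0)(W); every one is W ⇒ L
(4,6): moves to (2,6)(W), (0,6)(W), (4,5)(W), (4,3)(W), (4,2)(W); every one is W ⇒ L
(5,4): moves to (3,4)(W), (1,4)(W), (5,3)(W), (5,1)(W), (5,0)(W); every one is W ⇒ L
(5,6): moves to (3,6)(W), (1,6)(W), (5,5)(W), (5,3)(W), (5,2)(W); every one is W ⇒ L
(6,0): moves to (4,0)(W), (2,0)(W); every one is W ⇒ L
(6,2): moves to (4,2)(W), (2,2)(W), (6,1)(W); every one is W ⇒ L
(6,7): moves to (4,7)(W), (2,7)(W), (6,6)(W), (6,4)(W), (6,3)(W); every one is W ⇒ L
Every other cell has at least one move into one of the L cells above, so it is W.
L cells per row: a=0: 3, a=1: 3, a=2: 3, a=3: 3, a=4: 2, a=5: 2, a=6: 3; total 19.

19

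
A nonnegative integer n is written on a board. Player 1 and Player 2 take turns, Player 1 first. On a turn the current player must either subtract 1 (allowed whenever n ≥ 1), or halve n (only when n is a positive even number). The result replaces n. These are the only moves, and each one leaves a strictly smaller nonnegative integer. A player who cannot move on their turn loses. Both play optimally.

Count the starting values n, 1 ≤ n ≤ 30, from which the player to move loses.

14

Positions with no move are L. A position that does have a move is losing for the player to move precisely when every available move leads to a winning position for the opponent. Fill in the labels:
n=0: no move → L
n=1: can move to 0, which is L ⇒ W
n=2: the only move is to 1(W), a W ⇒ L
n=3: can move to 2, which is L ⇒ W
n=4: can move to 2, which is L ⇒ W
n=5: the only move is to 4(W), a W ⇒ L
n=6: can move to 5, which is L ⇒ W
n=7: the only move is to 6(W), a W ⇒ L
n=8: can move to 7, which is L ⇒ W
n=9: the only move is to 8(W), a W ⇒ L
n=10: can move to 5, which is L ⇒ W
n=11: the only move is to 10(W), a W ⇒ L
n=12: can move to 11, which is L ⇒ W
n=13: the only move is to 12(W), a W ⇒ L
n=14: can move to 7, which is L ⇒ W
n=15: the only move is to 14(W), a W ⇒ L
n=16: can move to 15, which is L ⇒ W
n=17: the only move is to 16(W), a W ⇒ L
n=18: can move to 9, which is L ⇒ W
n=19: the only move is to 18(W), a W ⇒ L
n=20: can move to 19, which is L ⇒ W
n=21: the only move is to 20(W), a W ⇒ L
n=22: can move to 11, which is L ⇒ W
n=23: the only move is to 22(W), a W ⇒ L
n=24: can move to 23, which is L ⇒ W
n=25: the only move is to 24(W), a W ⇒ L
n=26: can move to 13, which is L ⇒ W
n=27: the only move is to 26(W), a W ⇒ L
n=28: can move to 27, which is L ⇒ W
n=29: the only move is to 28(W), a W ⇒ L
n=30: can move to 15, which is L ⇒ W
L entries with 1 ≤ n ≤ 30 (n=0 is outside the asked range and is not counted): n = 2, 5, 7, 9, 11, 13, 15, 17, 19, 21, 23, 25, 27, 29; that makes 14.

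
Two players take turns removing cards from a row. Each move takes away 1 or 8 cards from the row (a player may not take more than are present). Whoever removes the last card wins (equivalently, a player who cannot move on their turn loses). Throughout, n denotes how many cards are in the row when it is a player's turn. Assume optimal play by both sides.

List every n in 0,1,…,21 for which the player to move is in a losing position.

Use the standard recursion: the mover loses at a terminal position; elsewhere, the mover wins exactly when some move hands the opponent an L position.
n=0: no move → L
n=1: W (go to 0, an L position)
n=2: L (sole option 1(W) is W)
n=3: W (go to 2, an L position)
n=4: L (sole option 3(W) is W)
n=5: W (go to 4, an L position)
n=6: L (sole option 5(W) is W)
n=7: W (go to 6, an L position)
n=8: W (go to 0, an L position)
n=9: L (options 8(W), 1(W) are all W)
n=10: W (go to 9, an L position)
n=11: L (options 10(W), 3(W) are all W)
n=12: W (go to 11, an L position)
n=13: L (options 12(W), 5(W) are all W)
n=14: W (go to 13, an L position)
n=15: L (options 14(W), 7(W) are all W)
n=16: W (go to 15, an L position)
n=17: W (go to 9, an L position)
n=18: L (options 17(W), 10(W) are all W)
n=19: W (go to 18, an L position)
n=20: L (options 19(W), 12(W) are all W)
n=21: W (go to 20, an L position)
The losing starting values of n are exactly the entries labelled L in this table (10 of them).

0, 2, 4, 6, 9, 11, 13, 15, 18, 20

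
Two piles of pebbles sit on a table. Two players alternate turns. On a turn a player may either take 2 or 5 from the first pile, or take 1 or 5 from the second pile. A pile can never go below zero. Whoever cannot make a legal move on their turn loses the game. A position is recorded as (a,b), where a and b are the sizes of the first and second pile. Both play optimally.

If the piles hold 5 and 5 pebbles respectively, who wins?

Work bottom-up. With no move the player to move loses. Otherwise the position is W if at least one move leads to an L position for the opponent, and L if every move leads to a W.
No move ever increases a pile, so every position that can arise here has a ≤ 5 and b ≤ 5; it is enough to label the cells with 0 ≤ a ≤ 5 and 0 ≤ b ≤ 5.
Every move lowers a or b (never raises either), so fill the grid row by row in increasing a, and left to right within a row: each cell's successors are then already labelled.
      b=0  b=1  b=2  b=3  b=4  b=5
a=0:    L    W    L    W    L    W
a=1:    L    W    L    W    L    W
a=2:    W    L    W    L    W    L
a=3:    W    L    W    L    W    L
a=4:    L    W    L    W    L    W
a=5:    W    W    W    W    W    W
Cells with no legal move (terminal, hence L): (0,0), (1,0).
The remaining L cells, each justified by listing all of its moves:
(0,2): L (sole option (0,1)(W) is W)
(0,4): L (sole option (0,3)(W) is W)
(1,2): L (sole option (1,1)(W) is W)
(1,4): L (sole option (1,3)(W) is W)
(2,1): L (options (0,1)(W), (2,0)(W) are all W)
(2,3): L (options (0,3)(W), (2,2)(W) are all W)
(2,5): L (options (0,5)(W), (2,4)(W), (2,0)(W) are all W)
(3,1): L (options (1,1)(W), (3,0)(W) are all W)
(3,3): L (options (1,3)(W), (3,2)(W) are all W)
(3,5): L (options (1,5)(W), (3,4)(W), (3,0)(W) are all W)
(4,0): L (sole option (2,0)(W) is W)
(4,2): L (options (2,2)(W), (4,1)(W) are all W)
(4,4): L (options (2,4)(W), (4,3)(W) are all W)
Every other cell has at least one move into one of the L cells above, so it is W.
The starting position (5,5) is W: the player to move should move to (3,5), handing over an L position.

The first player wins.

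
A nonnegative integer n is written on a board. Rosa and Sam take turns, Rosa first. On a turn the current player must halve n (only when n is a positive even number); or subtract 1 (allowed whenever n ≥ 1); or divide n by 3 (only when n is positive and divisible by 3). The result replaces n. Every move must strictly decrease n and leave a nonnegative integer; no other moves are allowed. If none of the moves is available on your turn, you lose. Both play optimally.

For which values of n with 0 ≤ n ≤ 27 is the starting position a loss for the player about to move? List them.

Compute win/loss labels from the base case upward. A position with no move is L. Any other position is W if it can reach an L in one move, else L.
n=0: no move → L
n=1: reaches L-position 0 → W
n=2: only reaches 1(W), which is W → L
n=3: reaches L-position 2 → W
n=4: reaches L-position 2 → W
n=5: only reaches 4(W), which is W → L
n=6: reaches L-position 2 → W
n=7: only reaches 6(W), which is W → L
n=8: reaches L-position 7 → W
n=9: only reaches 3(W), 8(W), all W → L
n=10: reaches L-position 5 → W
n=11: only reaches 10(W), which is W → L
n=12: reaches L-position 11 → W
n=13: only reaches 12(W), which is W → L
n=14: reaches L-position 7 → W
n=15: reaches L-position 5 → W
n=16: only reaches 8(W), 15(W), all W → L
n=17: reaches L-position 16 → W
n=18: reaches L-position 9 → W
n=19: only reaches 18(W), which is W → L
n=20: reaches L-position 19 → W
n=21: reaches L-position 7 → W
n=22: reaches L-position 11 → W
n=23: only reaches 22(W), which is W → L
n=24: reaches L-position 23 → W
n=25: only reaches 24(W), which is W → L
n=26: reaches L-position 13 → W
n=27: reaches L-position 9 → W
Reading off the rows marked L gives the requested list; there are 11 such values of n.

0, 2, 5, 7, 9, 11, 13, 16, 19, 23, 25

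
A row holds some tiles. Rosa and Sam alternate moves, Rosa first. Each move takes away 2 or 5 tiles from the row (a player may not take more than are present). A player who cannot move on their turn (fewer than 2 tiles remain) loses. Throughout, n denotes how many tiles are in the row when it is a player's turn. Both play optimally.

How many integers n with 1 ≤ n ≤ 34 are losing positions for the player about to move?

14

Classify positions by backward induction: terminal positions (no move available) are L. From any other position, the mover wins iff some move reaches an L.
n=0: no move → L
n=1: no move → L
n=2: →0(L), so W
n=3: →1(L), so W
n=4: →2(W) only, which is W, so L
n=5: →0(L), so W
n=6: →4(L), so W
n=7: →5(W), 2(W) — all W, so L
n=8: →6(W), 3(W) — all W, so L
n=9: →7(L), so W
n=10: →8(L), so W
n=11: →9(W), 6(W) — all W, so L
n=12: →7(L), so W
n=13: →11(L), so W
n=14: →12(W), 9(W) — all W, so L
n=15: →13(W), 10(W) — all W, so L
n=16: →14(L), so W
n=17: →15(L), so W
n=18: →16(W), 13(W) — all W, so L
n=19: →14(L), so W
n=20: →18(L), so W
n=21: →19(W), 16(W) — all W, so L
n=22: →20(W), 17(W) — all W, so L
n=23: →21(L), so W
n=24: →22(L), so W
n=25: →23(W), 20(W) — all W, so L
n=26: →21(L), so W
n=27: →25(L), so W
n=28: →26(W), 23(W) — all W, so L
n=29: →27(W), 24(W) — all W, so L
n=30: →28(L), so W
n=31: →29(L), so W
n=32: →30(W), 27(W) — all W, so L
n=33: →28(L), so W
n=34: →32(L), so W
L entries with 1 ≤ n ≤ 34 (n=0 is outside the asked range and is not counted): n = 1, 4, 7, 8, 11, 14, 15, 18, 21, 22, 25, 28, 29, 32; that makes 14.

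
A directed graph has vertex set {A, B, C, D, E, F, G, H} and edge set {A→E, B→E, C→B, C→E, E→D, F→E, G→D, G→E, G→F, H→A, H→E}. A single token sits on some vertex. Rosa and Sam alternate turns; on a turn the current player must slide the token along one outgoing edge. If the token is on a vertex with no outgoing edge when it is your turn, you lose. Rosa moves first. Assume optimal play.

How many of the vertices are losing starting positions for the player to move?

Classify positions by backward induction: terminal positions (no move available) are L. From any other position, the mover wins iff some move reaches an L.
Every edge goes from a vertex to one that appears earlier in the order D, E, B, C, F, A, H, G, so processing vertices in that order labels each vertex after all of its successors.
D: no outgoing edge → L
E: →D(L), so W
B: →E(W) only, which is W, so L
C: →B(L), so W
F: →E(W) only, which is W, so L
A: →E(W) only, which is W, so L
H: →A(L), so W
G: →F(L), so W
The L vertices are A, B, D, F; that is 4 in all.

4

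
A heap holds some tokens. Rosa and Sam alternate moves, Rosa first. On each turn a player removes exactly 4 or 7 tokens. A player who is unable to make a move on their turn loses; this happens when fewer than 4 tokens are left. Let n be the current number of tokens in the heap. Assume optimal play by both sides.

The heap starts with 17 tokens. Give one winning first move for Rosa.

Use the standard recursion: the mover loses at a terminal position; elsewhere, the mover wins exactly when some move hands the opponent an L position.
n=0: no move → L
n=1: no move → L
n=2: no move → L
n=3: no move → L
n=4: reaches L-position 0 → W
n=5: reaches L-position 1 → W
n=6: reaches L-position 2 → W
n=7: reaches L-position 3 → W
n=8: reaches L-position 1 → W
n=9: reaches L-position 2 → W
n=10: reaches L-position 3 → W
n=11: only reaches 7(W), 4(W), all W → L
n=12: only reaches 8(W), 5(W), all W → L
n=13: only reaches 9(W), 6(W), all W → L
n=14: only reaches 10(W), 7(W), all W → L
n=15: reaches L-position 11 → W
n=16: reaches L-position 12 → W
n=17: reaches L-position 13 → W
From 17, the L positions reachable in one move are: 13.

Remove 4, leaving 13.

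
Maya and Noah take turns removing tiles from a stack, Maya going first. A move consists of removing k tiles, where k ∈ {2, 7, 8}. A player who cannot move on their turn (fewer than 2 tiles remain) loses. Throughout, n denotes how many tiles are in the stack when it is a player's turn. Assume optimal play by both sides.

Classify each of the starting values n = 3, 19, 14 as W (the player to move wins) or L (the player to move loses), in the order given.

3: W, 19: L, 14: L

Build the W/L table. Terminal = L. A non-terminal position is W if it has a move to some L; otherwise it is L.
n=0: no move → L
n=1: no move → L
n=2: can move to 0, which is L ⇒ W
n=3: can move to 1, which is L ⇒ W
n=4: the only move is to 2(W), a W ⇒ L
n=5: the only move is to 3(W), a W ⇒ L
n=6: can move to 4, which is L ⇒ W
n=7: can move to 5, which is L ⇒ W
n=8: can move to 1, which is L ⇒ W
n=9: can move to 1, which is L ⇒ W
n=10: moves to 8(W), 3(W), 2(W); every one is W ⇒ L
n=11: can move to 4, which is L ⇒ W
n=12: can move to 10, which is L ⇒ W
n=13: can move to 5, which is L ⇒ W
n=14: moves to 12(W), 7(W), 6(W); every one is W ⇒ L
n=15: moves to 13(W), 8(W), 7(W); every one is W ⇒ L
n=16: can move to 14, which is L ⇒ W
n=17: can move to 15, which is L ⇒ W
n=18: can move to 10, which is L ⇒ W
n=19: moves to 17(W), 12(W), 11(W); every one is W ⇒ L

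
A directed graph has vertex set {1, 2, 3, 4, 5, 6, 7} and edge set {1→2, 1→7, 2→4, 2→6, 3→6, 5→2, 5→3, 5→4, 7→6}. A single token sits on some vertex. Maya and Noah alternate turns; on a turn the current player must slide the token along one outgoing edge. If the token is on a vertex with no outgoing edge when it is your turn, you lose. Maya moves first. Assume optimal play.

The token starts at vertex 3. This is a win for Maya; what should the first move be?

Build the W/L table. Terminal = L. A non-terminal position is W if it has a move to some L; otherwise it is L.
Every edge goes from a vertex to one that appears earlier in the order 4, 6, 3, 7, 2, 5, 1, so processing vertices in that order labels each vertex after all of its successors.
4: no outgoing edge → L
6: no outgoing edge → L
3: W (go to 6, an L position)
7: W (go to 6, an L position)
2: W (go to 6, an L position)
5: W (go to 4, an L position)
1: L (options 2(W), 7(W) are all W)
From 3, the L positions reachable in one move are: 6.

Move to 6.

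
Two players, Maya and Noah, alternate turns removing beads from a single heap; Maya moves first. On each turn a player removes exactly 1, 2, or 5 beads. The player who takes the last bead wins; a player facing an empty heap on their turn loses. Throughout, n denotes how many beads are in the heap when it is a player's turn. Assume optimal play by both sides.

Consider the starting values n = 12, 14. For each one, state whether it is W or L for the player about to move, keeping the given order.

Use the standard recursion: the mover loses at a terminal position; elsewhere, the mover wins exactly when some move hands the opponent an L position.
n=0: no move → L
n=1: →0(L), so W
n=2: →0(L), so W
n=3: →2(W), 1(W) — all W, so L
n=4: →3(L), so W
n=5: →3(L), so W
n=6: →5(W), 4(W), 1(W) — all W, so L
n=7: →6(L), so W
n=8: →6(L), so W
n=9: →8(W), 7(W), 4(W) — all W, so L
n=10: →9(L), so W
n=11: →9(L), so W
n=12: →11(W), 10(W), 7(W) — all W, so L
n=13: →12(L), so W
n=14: →12(L), so W

12: L, 14: W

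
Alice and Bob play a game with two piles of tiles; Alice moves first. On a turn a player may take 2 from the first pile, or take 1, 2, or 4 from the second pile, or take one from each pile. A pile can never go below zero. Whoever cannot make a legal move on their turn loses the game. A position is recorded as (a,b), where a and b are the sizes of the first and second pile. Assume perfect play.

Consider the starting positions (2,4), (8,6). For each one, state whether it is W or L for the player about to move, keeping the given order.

(2,4): W, (8,6): L

Label each position W (a win for the player to move) or L (a loss). A position with no legal move is L; any other position is W exactly when some move reaches an L, and L when every move reaches a W.
No move ever increases a pile, so every position that can arise here has a ≤ 8 and b ≤ 6; it is enough to label the cells with 0 ≤ a ≤ 8 and 0 ≤ b ≤ 6.
Every move lowers a or b (never raises either), so fill the grid row by row in increasing a, and left to right within a row: each cell's successors are then already labelled.
      b=0  b=1  b=2  b=3  b=4  b=5  b=6
a=0:    L    W    W    L    W    W    L
a=1:    L    W    W    L    W    W    L
a=2:    W    W    L    W    W    L    W
a=3:    W    L    W    W    L    W    W
a=4:    L    W    W    L    W    W    L
a=5:    L    W    W    L    W    W    L
a=6:    W    W    L    W    W    L    W
a=7:    W    L    W    W    L    W    W
a=8:    L    W    W    L    W    W    L
Cells with no legal move (terminal, hence L): (0,0), (1,0).
The remaining L cells, each justified by listing all of its moves:
(0,3): only reaches (0,2)(W), (0,1)(W), all W → L
(0,6): only reaches (0,5)(W), (0,4)(W), (0,2)(W), all W → L
(1,3): only reaches (1,2)(W), (1,1)(W), (0,2)(W), all W → L
(1,6): only reaches (1,5)(W), (1,4)(W), (1,2)(W), (0,5)(W), all W → L
(2,2): only reaches (0,2)(W), (2,1)(W), (2,0)(W), (1,1)(W), all W → L
(2,5): only reaches (0,5)(W), (2,4)(W), (2,3)(W), (2,1)(W), (1,4)(W), all W → L
(3,1): only reaches (1,1)(W), (3,0)(W), (2,0)(W), all W → L
(3,4): only reaches (1,4)(W), (3,3)(W), (3,2)(W), (3,0)(W), (2,3)(W), all W → L
(4,0): only reaches (2,0)(W), which is W → L
(4,3): only reaches (2,3)(W), (4,2)(W), (4,1)(W), (3,2)(W), all W → L
(4,6): only reaches (2,6)(W), (4,5)(W), (4,4)(W), (4,2)(W), (3,5)(W), all W → L
(5,0): only reaches (3,0)(W), which is W → L
(5,3): only reaches (3,3)(W), (5,2)(W), (5,1)(W), (4,2)(W), all W → L
(5,6): only reaches (3,6)(W), (5,5)(W), (5,4)(W), (5,2)(W), (4,5)(W), all W → L
(6,2): only reaches (4,2)(W), (6,1)(W), (6,0)(W), (5,1)(W), all W → L
(6,5): only reaches (4,5)(W), (6,4)(W), (6,3)(W), (6,1)(W), (5,4)(W), all W → L
(7,1): only reaches (5,1)(W), (7,0)(W), (6,0)(W), all W → L
(7,4): only reaches (5,4)(W), (7,3)(W), (7,2)(W), (7,0)(W), (6,3)(W), all W → L
(8,0): only reaches (6,0)(W), which is W → L
(8,3): only reaches (6,3)(W), (8,2)(W), (8,1)(W), (7,2)(W), all W → L
(8,6): only reaches (6,6)(W), (8,5)(W), (8,4)(W), (8,2)(W), (7,5)(W), all W → L
Every other cell has at least one move into one of the L cells above, so it is W.
(2,4): the move to (2,2) reaches an L cell, so W
(8,6): one of the L cells justified above, so L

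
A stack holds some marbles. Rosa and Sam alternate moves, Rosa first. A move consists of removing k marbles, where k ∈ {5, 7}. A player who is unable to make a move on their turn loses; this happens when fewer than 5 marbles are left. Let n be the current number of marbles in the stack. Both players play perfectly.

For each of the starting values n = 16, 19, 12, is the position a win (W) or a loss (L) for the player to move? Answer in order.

16: L, 19: W, 12: L

Positions with no move are L. A position that does have a move is losing for the player to move precisely when every available move leads to a winning position for the opponent. Fill in the labels:
n=0: no move → L
n=1: no move → L
n=2: no move → L
n=3: no move → L
n=4: no move → L
n=5: can move to 0, which is L ⇒ W
n=6: can move to 1, which is L ⇒ W
n=7: can move to 2, which is L ⇒ W
n=8: can move to 3, which is L ⇒ W
n=9: can move to 4, which is L ⇒ W
n=10: can move to 3, which is L ⇒ W
n=11: can move to 4, which is L ⇒ W
n=12: moves to 7(W), 5(W); every one is W ⇒ L
n=13: moves to 8(W), 6(W); every one is W ⇒ L
n=14: moves to 9(W), 7(W); every one is W ⇒ L
n=15: moves to 10(W), 8(W); every one is W ⇒ L
n=16: moves to 11(W), 9(W); every one is W ⇒ L
n=17: can move to 12, which is L ⇒ W
n=18: can move to 13, which is L ⇒ W
n=19: can move to 14, which is L ⇒ W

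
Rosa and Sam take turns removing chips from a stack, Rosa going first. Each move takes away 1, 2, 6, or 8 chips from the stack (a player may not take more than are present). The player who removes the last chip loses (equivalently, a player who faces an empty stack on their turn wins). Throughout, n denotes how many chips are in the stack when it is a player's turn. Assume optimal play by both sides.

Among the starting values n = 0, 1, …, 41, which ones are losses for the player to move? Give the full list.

1, 4, 8, 11, 15, 18, 22, 25, 29, 32, 36, 39

Compute win/loss labels from the base case upward. A position with no move is W. Any other position is W if it can reach an L in one move, else L.
n=0: no move; the opponent has just taken the last chip and therefore loses → W
n=1: →0(W) only, which is W, so L
n=2: →1(L), so W
n=3: →1(L), so W
n=4: →3(W), 2(W) — all W, so L
n=5: →4(L), so W
n=6: →4(L), so W
n=7: →1(L), so W
n=8: →7(W), 6(W), 2(W), 0(W) — all W, so L
n=9: →8(L), so W
n=10: →8(L), so W
n=11: →10(W), 9(W), 5(W), 3(W) — all W, so L
n=12: →11(L), so W
n=13: →11(L), so W
n=14: →8(L), so W
n=15: →14(W), 13(W), 9(W), 7(W) — all W, so L
n=16: →15(L), so W
n=17: →15(L), so W
n=18: →17(W), 16(W), 12(W), 10(W) — all W, so L
n=19: →18(L), so W
n=20: →18(L), so W
n=21: →15(L), so W
n=22: →21(W), 20(W), 16(W), 14(W) — all W, so L
n=23: →22(L), so W
n=24: →22(L), so W
n=25: →24(W), 23(W), 19(W), 17(W) — all W, so L
n=26: →25(L), so W
n=27: →25(L), so W
n=28: →22(L), so W
n=29: →28(W), 27(W), 23(W), 21(W) — all W, so L
n=30: →29(L), so W
n=31: →29(L), so W
n=32: →31(W), 30(W), 26(W), 24(W) — all W, so L
n=33: →32(L), so W
n=34: →32(L), so W
n=35: →29(L), so W
n=36: →35(W), 34(W), 30(W), 28(W) — all W, so L
n=37: →36(L), so W
n=38: →36(L), so W
n=39: →38(W), 37(W), 33(W), 31(W) — all W, so L
n=40: →39(L), so W
n=41: →39(L), so W
Reading off the rows marked L gives the requested list; there are 12 such values of n.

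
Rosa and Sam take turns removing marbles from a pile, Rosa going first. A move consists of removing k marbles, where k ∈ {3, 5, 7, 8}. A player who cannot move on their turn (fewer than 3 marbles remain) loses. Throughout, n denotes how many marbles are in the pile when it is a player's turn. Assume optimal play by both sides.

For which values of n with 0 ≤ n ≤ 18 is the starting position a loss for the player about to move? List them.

Label each position W (a win for the player to move) or L (a loss). A position with no legal move is L; any other position is W exactly when some move reaches an L, and L when every move reaches a W.
n=0: no move → L
n=1: no move → L
n=2: no move → L
n=3: reaches L-position 0 → W
n=4: reaches L-position 1 → W
n=5: reaches L-position 2 → W
n=6: reaches L-position 1 → W
n=7: reaches L-position 2 → W
n=8: reaches L-position 1 → W
n=9: reaches L-position 2 → W
n=10: reaches L-position 2 → W
n=11: only reaches 8(W), 6(W), 4(W), 3(W), all W → L
n=12: only reaches 9(W), 7(W), 5(W), 4(W), all W → L
n=13: only reaches 10(W), 8(W), 6(W), 5(W), all W → L
n=14: reaches L-position 11 → W
n=15: reaches L-position 12 → W
n=16: reaches L-position 13 → W
n=17: reaches L-position 12 → W
n=18: reaches L-position 13 → W
Reading off the rows marked L gives the requested list; there are 6 such values of n.

0, 1, 2, 11, 12, 13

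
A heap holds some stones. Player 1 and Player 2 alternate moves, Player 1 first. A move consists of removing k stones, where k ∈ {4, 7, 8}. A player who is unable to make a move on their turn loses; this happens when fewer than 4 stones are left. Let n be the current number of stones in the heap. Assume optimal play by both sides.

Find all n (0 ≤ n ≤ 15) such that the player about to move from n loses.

0, 1, 2, 3, 12, 13, 14, 15

Build the W/L table. Terminal = L. A non-terminal position is W if it has a move to some L; otherwise it is L.
n=0: no move → L
n=1: no move → L
n=2: no move → L
n=3: no move → L
n=4: reaches L-position 0 → W
n=5: reaches L-position 1 → W
n=6: reaches L-position 2 → W
n=7: reaches L-position 3 → W
n=8: reaches L-position 1 → W
n=9: reaches L-position 2 → W
n=10: reaches L-position 3 → W
n=11: reaches L-position 3 → W
n=12: only reaches 8(W), 5(W), 4(W), all W → L
n=13: only reaches 9(W), 6(W), 5(W), all W → L
n=14: only reaches 10(W), 7(W), 6(W), all W → L
n=15: only reaches 11(W), 8(W), 7(W), all W → L
Reading off the rows marked L gives the requested list; there are 8 such values of n.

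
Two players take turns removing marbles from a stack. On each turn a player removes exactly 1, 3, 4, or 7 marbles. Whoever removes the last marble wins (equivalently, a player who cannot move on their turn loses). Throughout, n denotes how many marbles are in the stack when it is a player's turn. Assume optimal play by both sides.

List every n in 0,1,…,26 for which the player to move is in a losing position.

Label each position W (a win for the player to move) or L (a loss). A position with no legal move is L; any other position is W exactly when some move reaches an L, and L when every move reaches a W.
n=0: no move → L
n=1: →0(L), so W
n=2: →1(W) only, which is W, so L
n=3: →2(L), so W
n=4: →0(L), so W
n=5: →2(L), so W
n=6: →2(L), so W
n=7: →0(L), so W
n=8: →7(W), 5(W), 4(W), 1(W) — all W, so L
n=9: →8(L), so W
n=10: →9(W), 7(W), 6(W), 3(W) — all W, so L
n=11: →10(L), so W
n=12: →8(L), so W
n=13: →10(L), so W
n=14: →10(L), so W
n=15: →8(L), so W
n=16: →15(W), 13(W), 12(W), 9(W) — all W, so L
n=17: →16(L), so W
n=18: →17(W), 15(W), 14(W), 11(W) — all W, so L
n=19: →18(L), so W
n=20: →16(L), so W
n=21: →18(L), so W
n=22: →18(L), so W
n=23: →16(L), so W
n=24: →23(W), 21(W), 20(W), 17(W) — all W, so L
n=25: →24(L), so W
n=26: →25(W), 23(W), 22(W), 19(W) — all W, so L
The losing starting values of n are exactly the entries labelled L in this table (8 of them).

0, 2, 8, 10, 16, 18, 24, 26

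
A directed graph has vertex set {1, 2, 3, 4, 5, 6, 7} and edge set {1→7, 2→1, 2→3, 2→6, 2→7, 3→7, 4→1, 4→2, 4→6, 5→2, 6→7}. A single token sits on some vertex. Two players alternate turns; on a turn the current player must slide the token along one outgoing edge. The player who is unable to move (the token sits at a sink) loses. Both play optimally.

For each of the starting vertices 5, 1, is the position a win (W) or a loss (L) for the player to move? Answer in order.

Build the W/L table. Terminal = L. A non-terminal position is W if it has a move to some L; otherwise it is L.
Every edge goes from a vertex to one that appears earlier in the order 7, 3, 1, 6, 2, 4, 5, so processing vertices in that order labels each vertex after all of its successors.
7: no outgoing edge → L
3: reaches L-position 7 → W
1: reaches L-position 7 → W
6: reaches L-position 7 → W
2: reaches L-position 7 → W
4: only reaches 2(W), 6(W), 1(W), all W → L
5: only reaches 2(W), which is W → L

5: L, 1: W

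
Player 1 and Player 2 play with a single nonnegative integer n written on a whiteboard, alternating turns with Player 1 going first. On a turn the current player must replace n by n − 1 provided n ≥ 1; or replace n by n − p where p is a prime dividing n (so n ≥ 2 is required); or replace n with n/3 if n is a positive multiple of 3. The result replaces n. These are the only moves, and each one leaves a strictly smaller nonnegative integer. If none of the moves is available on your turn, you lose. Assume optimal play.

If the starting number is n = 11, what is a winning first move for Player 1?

Build the W/L table. Terminal = L. A non-terminal position is W if it has a move to some L; otherwise it is L.
n=0: no move → L
n=1: can move to 0, which is L ⇒ W
n=2: can move to 0, which is L ⇒ W
n=3: can move to 0, which is L ⇒ W
n=4: moves to 2(W), 3(W); every one is W ⇒ L
n=5: can move to 0, which is L ⇒ W
n=6: can move to 4, which is L ⇒ W
n=7: can move to 0, which is L ⇒ W
n=8: moves to 6(W), 7(W); every one is W ⇒ L
n=9: can move to 8, which is L ⇒ W
n=10: can move to 8, which is L ⇒ W
n=11: can move to 0, which is L ⇒ W
From 11, the L positions reachable in one move are: 0.

Move to 0.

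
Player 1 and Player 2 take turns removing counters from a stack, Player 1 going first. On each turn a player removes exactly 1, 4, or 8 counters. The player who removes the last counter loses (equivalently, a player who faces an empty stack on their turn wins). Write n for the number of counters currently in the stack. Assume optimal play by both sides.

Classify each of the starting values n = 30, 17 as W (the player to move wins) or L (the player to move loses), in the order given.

Build the W/L table. Terminal = W. A non-terminal position is W if it has a move to some L; otherwise it is L.
n=0: no move; the opponent has just taken the last counter and therefore loses → W
n=1: →0(W) only, which is W, so L
n=2: →1(L), so W
n=3: →2(W) only, which is W, so L
n=4: →3(L), so W
n=5: →1(L), so W
n=6: →5(W), 2(W) — all W, so L
n=7: →6(L), so W
n=8: →7(W), 4(W), 0(W) — all W, so L
n=9: →8(L), so W
n=10: →6(L), so W
n=11: →3(L), so W
n=12: →8(L), so W
n=13: →12(W), 9(W), 5(W) — all W, so L
n=14: →13(L), so W
n=15: →14(W), 11(W), 7(W) — all W, so L
n=16: →15(L), so W
n=17: →13(L), so W
n=18: →17(W), 14(W), 10(W) — all W, so L
n=19: →18(L), so W
n=20: →19(W), 16(W), 12(W) — all W, so L
n=21: →20(L), so W
n=22: →18(L), so W
n=23: →15(L), so W
n=24: →20(L), so W
n=25: →24(W), 21(W), 17(W) — all W, so L
n=26: →25(L), so W
n=27: →26(W), 23(W), 19(W) — all W, so L
n=28: →27(L), so W
n=29: →25(L), so W
n=30: →29(W), 26(W), 22(W) — all W, so L

30: L, 17: W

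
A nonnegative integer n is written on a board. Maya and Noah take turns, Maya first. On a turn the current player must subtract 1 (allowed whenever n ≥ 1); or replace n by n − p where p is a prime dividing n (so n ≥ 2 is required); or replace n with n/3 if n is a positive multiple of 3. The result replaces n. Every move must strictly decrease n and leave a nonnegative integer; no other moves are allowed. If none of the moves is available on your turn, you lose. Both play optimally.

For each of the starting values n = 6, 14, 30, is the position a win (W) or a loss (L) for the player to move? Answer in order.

6: W, 14: L, 30: W

Compute win/loss labels from the base case upward. A position with no move is L. Any other position is W if it can reach an L in one move, else L.
n=0: no move → L
n=1: can move to 0, which is L ⇒ W
n=2: can move to 0, which is L ⇒ W
n=3: can move to 0, which is L ⇒ W
n=4: moves to 2(W), 3(W); every one is W ⇒ L
n=5: can move to 0, which is L ⇒ W
n=6: can move to 4, which is L ⇒ W
n=7: can move to 0, which is L ⇒ W
n=8: moves to 6(W), 7(W); every one is W ⇒ L
n=9: can move to 8, which is L ⇒ W
n=10: can move to 8, which is L ⇒ W
n=11: can move to 0, which is L ⇒ W
n=12: can move to 4, which is L ⇒ W
n=13: can move to 0, which is L ⇒ W
n=14: moves to 7(W), 12(W), 13(W); every one is W ⇒ L
n=15: can move to 14, which is L ⇒ W
n=16: can move to 14, which is L ⇒ W
n=17: can move to 0, which is L ⇒ W
n=18: moves to 6(W), 15(W), 16(W), 17(W); every one is W ⇒ L
n=19: can move to 0, which is L ⇒ W
n=20: can move to 18, which is L ⇒ W
n=21: can move to 14, which is L ⇒ W
n=22: moves to 11(W), 20(W), 21(W); every one is W ⇒ L
n=23: can move to 0, which is L ⇒ W
n=24: can move to 8, which is L ⇒ W
n=25: moves to 20(W), 24(W); every one is W ⇒ L
n=26: can move to 25, which is L ⇒ W
n=27: moves to 9(W), 24(W), 26(W); every one is W ⇒ L
n=28: can move to 27, which is L ⇒ W
n=29: can move to 0, which is L ⇒ W
n=30: can move to 25, which is L ⇒ W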